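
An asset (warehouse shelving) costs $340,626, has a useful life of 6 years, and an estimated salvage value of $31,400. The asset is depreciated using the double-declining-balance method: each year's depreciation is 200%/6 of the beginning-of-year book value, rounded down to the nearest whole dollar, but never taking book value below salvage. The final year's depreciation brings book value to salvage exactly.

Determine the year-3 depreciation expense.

$50,463

Depreciable base = $340,626 − $31,400 = $309,226.
Year 1: ⌊$340,626 × 200%/6⌋ = $113,542. Book value $227,084.
Year 2: ⌊$227,084 × 200%/6⌋ = $75,694. Book value $151,390.
Year 3: ⌊$151,390 × 200%/6⌋ = $50,463. Book value $100,927.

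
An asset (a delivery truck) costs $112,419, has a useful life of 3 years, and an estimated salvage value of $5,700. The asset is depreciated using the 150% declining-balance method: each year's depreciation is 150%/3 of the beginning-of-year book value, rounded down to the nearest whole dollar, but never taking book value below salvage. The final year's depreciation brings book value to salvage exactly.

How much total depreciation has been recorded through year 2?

$84,314

Depreciable base = $112,419 − $5,700 = $106,719.
Year 1: ⌊$112,419 × 150%/3⌋ = $56,209. Book value $56,210.
Year 2: ⌊$56,210 × 150%/3⌋ = $28,105. Book value $28,105.
Accumulated through year 2 = $112,419 − $28,105 = $84,314.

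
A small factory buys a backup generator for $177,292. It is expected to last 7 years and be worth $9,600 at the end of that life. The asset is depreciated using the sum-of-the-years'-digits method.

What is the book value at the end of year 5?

Depreciable base = $177,292 − $9,600 = $167,692.
Sum of the years' digits = 7+6+5+4+3+2+1 = 28.
Year 1: $167,692 × 7/28 = $41,923. Book value $135,369.
Year 2: $167,692 × 6/28 = $35,934. Book value $99,435.
Year 3: $167,692 × 5/28 = $29,945. Book value $69,490.
Year 4: $167,692 × 4/28 = $23,956. Book value $45,534.
Year 5: $167,692 × 3/28 = $17,967. Book value $27,567.

$27,567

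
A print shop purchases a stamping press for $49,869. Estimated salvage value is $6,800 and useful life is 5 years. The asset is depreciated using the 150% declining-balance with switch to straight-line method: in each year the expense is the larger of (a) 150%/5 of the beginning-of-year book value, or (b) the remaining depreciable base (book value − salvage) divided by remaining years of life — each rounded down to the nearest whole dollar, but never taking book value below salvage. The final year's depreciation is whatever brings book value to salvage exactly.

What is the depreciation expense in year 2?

$10,472

Depreciable base = $49,869 − $6,800 = $43,069.
Year 1: DB = ⌊$49,869 × 150%/5⌋ = $14,960; SL = ⌊$43,069/5⌋ = $8,613 → take DB $14,960. Book value $34,909.
Year 2: DB = ⌊$34,909 × 150%/5⌋ = $10,472; SL = ⌊$28,109/4⌋ = $7,027 → take DB $10,472. Book value $24,437.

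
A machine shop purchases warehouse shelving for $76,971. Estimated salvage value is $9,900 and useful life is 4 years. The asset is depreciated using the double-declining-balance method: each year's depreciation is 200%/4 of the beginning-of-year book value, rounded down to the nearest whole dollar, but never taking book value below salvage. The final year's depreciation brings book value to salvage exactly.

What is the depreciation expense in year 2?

$19,243

Depreciable base = $76,971 − $9,900 = $67,071.
Year 1: ⌊$76,971 × 200%/4⌋ = $38,485. Book value $38,486.
Year 2: ⌊$38,486 × 200%/4⌋ = $19,243. Book value $19,243.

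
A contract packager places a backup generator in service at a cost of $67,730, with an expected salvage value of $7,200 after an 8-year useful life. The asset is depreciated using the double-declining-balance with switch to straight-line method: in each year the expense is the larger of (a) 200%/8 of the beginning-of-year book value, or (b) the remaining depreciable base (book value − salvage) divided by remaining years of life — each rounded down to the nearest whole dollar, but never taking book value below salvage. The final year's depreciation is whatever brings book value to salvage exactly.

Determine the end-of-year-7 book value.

$9,042

Depreciable base = $67,730 − $7,200 = $60,530.
Year 1: DB = ⌊$67,730 × 200%/8⌋ = $16,932; SL = ⌊$60,530/8⌋ = $7,566 → take DB $16,932. Book value $50,798.
Year 2: DB = ⌊$50,798 × 200%/8⌋ = $12,699; SL = ⌊$43,598/7⌋ = $6,228 → take DB $12,699. Book value $38,099.
Year 3: DB = ⌊$38,099 × 200%/8⌋ = $9,524; SL = ⌊$30,899/6⌋ = $5,149 → take DB $9,524. Book value $28,575.
Year 4: DB = ⌊$28,575 × 200%/8⌋ = $7,143; SL = ⌊$21,375/5⌋ = $4,275 → take DB $7,143. Book value $21,432.
Year 5: DB = ⌊$21,432 × 200%/8⌋ = $5,358; SL = ⌊$14,232/4⌋ = $3,558 → take DB $5,358. Book value $16,074.
Year 6: DB = ⌊$16,074 × 200%/8⌋ = $4,018; SL = ⌊$8,874/3⌋ = $2,958 → take DB $4,018. Book value $12,056.
Year 7: DB = ⌊$12,056 × 200%/8⌋ = $3,014; SL = ⌊$4,856/2⌋ = $2,428 → take DB $3,014. Book value $9,042.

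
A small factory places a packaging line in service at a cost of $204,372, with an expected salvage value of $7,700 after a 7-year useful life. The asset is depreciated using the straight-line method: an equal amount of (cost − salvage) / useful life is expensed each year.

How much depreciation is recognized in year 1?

$28,096

Depreciable base = $204,372 − $7,700 = $196,672.
Annual expense = $196,672 / 7 = $28,096.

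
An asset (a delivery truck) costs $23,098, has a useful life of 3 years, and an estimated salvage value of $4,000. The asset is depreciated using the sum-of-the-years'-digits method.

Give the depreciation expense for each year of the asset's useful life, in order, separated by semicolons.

Depreciable base = $23,098 − $4,000 = $19,098.
Sum of the years' digits = 3+2+1 = 6.
Year 1: $19,098 × 3/6 = $9,549. Book value $13,549.
Year 2: $19,098 × 2/6 = $6,366. Book value $7,183.
Year 3: $19,098 × 1/6 = $3,183. Book value $4,000.

$9,549; $6,366; $3,183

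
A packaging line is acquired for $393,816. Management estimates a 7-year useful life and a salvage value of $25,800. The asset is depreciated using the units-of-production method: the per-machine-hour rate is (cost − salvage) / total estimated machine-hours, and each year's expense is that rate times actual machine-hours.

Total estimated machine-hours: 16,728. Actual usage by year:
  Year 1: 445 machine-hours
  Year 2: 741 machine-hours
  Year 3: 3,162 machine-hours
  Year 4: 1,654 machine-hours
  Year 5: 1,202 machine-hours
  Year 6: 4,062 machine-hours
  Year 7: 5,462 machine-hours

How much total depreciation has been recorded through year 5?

$158,488

Depreciable base = $393,816 − $25,800 = $368,016.
Rate = $368,016 / 16,728 machine-hours = $22 per machine-hour.
Year 1: 445 × $22 = $9,790. Book value $384,026.
Year 2: 741 × $22 = $16,302. Book value $367,724.
Year 3: 3,162 × $22 = $69,564. Book value $298,160.
Year 4: 1,654 × $22 = $36,388. Book value $261,772.
Year 5: 1,202 × $22 = $26,444. Book value $235,328.
Accumulated through year 5 = $393,816 − $235,328 = $158,488.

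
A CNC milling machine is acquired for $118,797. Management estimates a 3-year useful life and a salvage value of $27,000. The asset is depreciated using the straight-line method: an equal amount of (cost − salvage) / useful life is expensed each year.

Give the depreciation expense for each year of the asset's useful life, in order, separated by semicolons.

$30,599; $30,599; $30,599

Depreciable base = $118,797 − $27,000 = $91,797.
Annual expense = $91,797 / 3 = $30,599.
End of year 1: book value $88,198.
End of year 2: book value $57,599.
End of year 3: book value $27,000.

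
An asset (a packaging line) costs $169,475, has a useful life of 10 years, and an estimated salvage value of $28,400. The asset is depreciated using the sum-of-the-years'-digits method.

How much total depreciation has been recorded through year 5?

Depreciable base = $169,475 − $28,400 = $141,075.
Sum of the years' digits = 10+9+8+7+6+5+4+3+2+1 = 55.
Year 1: $141,075 × 10/55 = $25,650. Book value $143,825.
Year 2: $141,075 × 9/55 = $23,085. Book value $120,740.
Year 3: $141,075 × 8/55 = $20,520. Book value $100,220.
Year 4: $141,075 × 7/55 = $17,955. Book value $82,265.
Year 5: $141,075 × 6/55 = $15,390. Book value $66,875.
Accumulated through year 5 = $169,475 − $66,875 = $102,600.

$102,600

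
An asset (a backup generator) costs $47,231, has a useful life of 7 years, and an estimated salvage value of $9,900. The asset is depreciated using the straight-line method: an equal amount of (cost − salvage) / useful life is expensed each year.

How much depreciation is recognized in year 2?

Depreciable base = $47,231 − $9,900 = $37,331.
Annual expense = $37,331 / 7 = $5,333.

$5,333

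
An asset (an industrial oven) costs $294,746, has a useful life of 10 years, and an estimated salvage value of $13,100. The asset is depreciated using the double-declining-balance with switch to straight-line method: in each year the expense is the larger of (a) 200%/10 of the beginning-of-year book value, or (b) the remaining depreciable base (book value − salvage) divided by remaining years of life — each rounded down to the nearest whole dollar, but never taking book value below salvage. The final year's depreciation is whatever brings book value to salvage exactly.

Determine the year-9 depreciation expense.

Depreciable base = $294,746 − $13,100 = $281,646.
Year 1: DB = ⌊$294,746 × 200%/10⌋ = $58,949; SL = ⌊$281,646/10⌋ = $28,164 → take DB $58,949. Book value $235,797.
Year 2: DB = ⌊$235,797 × 200%/10⌋ = $47,159; SL = ⌊$222,697/9⌋ = $24,744 → take DB $47,159. Book value $188,638.
Year 3: DB = ⌊$188,638 × 200%/10⌋ = $37,727; SL = ⌊$175,538/8⌋ = $21,942 → take DB $37,727. Book value $150,911.
Year 4: DB = ⌊$150,911 × 200%/10⌋ = $30,182; SL = ⌊$137,811/7⌋ = $19,687 → take DB $30,182. Book value $120,729.
Year 5: DB = ⌊$120,729 × 200%/10⌋ = $24,145; SL = ⌊$107,629/6⌋ = $17,938 → take DB $24,145. Book value $96,584.
Year 6: DB = ⌊$96,584 × 200%/10⌋ = $19,316; SL = ⌊$83,484/5⌋ = $16,696 → take DB $19,316. Book value $77,268.
Year 7: DB = ⌊$77,268 × 200%/10⌋ = $15,453; SL = ⌊$64,168/4⌋ = $16,042 → take SL $16,042. Book value $61,226.
Year 8: DB = ⌊$61,226 × 200%/10⌋ = $12,245; SL = ⌊$48,126/3⌋ = $16,042 → take SL $16,042. Book value $45,184.
Year 9: DB = ⌊$45,184 × 200%/10⌋ = $9,036; SL = ⌊$32,084/2⌋ = $16,042 → take SL $16,042. Book value $29,142.

$16,042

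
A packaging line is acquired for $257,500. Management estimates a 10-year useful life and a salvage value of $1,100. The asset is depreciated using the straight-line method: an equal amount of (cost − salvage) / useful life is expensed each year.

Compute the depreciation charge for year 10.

$25,640

Depreciable base = $257,500 − $1,100 = $256,400.
Annual expense = $256,400 / 10 = $25,640.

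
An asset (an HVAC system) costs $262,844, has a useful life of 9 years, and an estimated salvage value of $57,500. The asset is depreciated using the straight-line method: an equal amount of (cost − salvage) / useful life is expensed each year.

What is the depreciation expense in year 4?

Depreciable base = $262,844 − $57,500 = $205,344.
Annual expense = $205,344 / 9 = $22,816.

$22,816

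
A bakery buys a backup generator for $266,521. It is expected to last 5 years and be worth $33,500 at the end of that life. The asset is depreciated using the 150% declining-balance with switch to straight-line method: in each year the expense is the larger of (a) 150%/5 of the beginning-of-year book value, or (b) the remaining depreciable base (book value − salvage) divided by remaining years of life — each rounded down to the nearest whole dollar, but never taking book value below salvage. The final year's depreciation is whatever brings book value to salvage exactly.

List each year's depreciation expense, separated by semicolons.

$79,956; $55,969; $39,178; $28,959; $28,959

Depreciable base = $266,521 − $33,500 = $233,021.
Year 1: DB = ⌊$266,521 × 150%/5⌋ = $79,956; SL = ⌊$233,021/5⌋ = $46,604 → take DB $79,956. Book value $186,565.
Year 2: DB = ⌊$186,565 × 150%/5⌋ = $55,969; SL = ⌊$153,065/4⌋ = $38,266 → take DB $55,969. Book value $130,596.
Year 3: DB = ⌊$130,596 × 150%/5⌋ = $39,178; SL = ⌊$97,096/3⌋ = $32,365 → take DB $39,178. Book value $91,418.
Year 4: DB = ⌊$91,418 × 150%/5⌋ = $27,425; SL = ⌊$57,918/2⌋ = $28,959 → take SL $28,959. Book value $62,459.
Year 5 (final): $62,459 − $33,500 = $28,959. Book value $33,500.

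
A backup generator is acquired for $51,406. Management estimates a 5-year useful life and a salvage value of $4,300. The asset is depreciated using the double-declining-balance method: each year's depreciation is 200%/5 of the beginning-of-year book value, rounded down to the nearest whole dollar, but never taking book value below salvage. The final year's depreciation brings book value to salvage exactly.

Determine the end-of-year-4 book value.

$6,663

Depreciable base = $51,406 − $4,300 = $47,106.
Year 1: ⌊$51,406 × 200%/5⌋ = $20,562. Book value $30,844.
Year 2: ⌊$30,844 × 200%/5⌋ = $12,337. Book value $18,507.
Year 3: ⌊$18,507 × 200%/5⌋ = $7,402. Book value $11,105.
Year 4: ⌊$11,105 × 200%/5⌋ = $4,442. Book value $6,663.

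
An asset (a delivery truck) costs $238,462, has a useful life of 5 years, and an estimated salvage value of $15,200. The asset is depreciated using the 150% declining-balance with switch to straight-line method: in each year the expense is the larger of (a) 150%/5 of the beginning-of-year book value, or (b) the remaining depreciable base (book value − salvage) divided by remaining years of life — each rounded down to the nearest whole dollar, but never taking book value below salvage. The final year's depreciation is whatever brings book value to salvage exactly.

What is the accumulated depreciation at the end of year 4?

Depreciable base = $238,462 − $15,200 = $223,262.
Year 1: DB = ⌊$238,462 × 150%/5⌋ = $71,538; SL = ⌊$223,262/5⌋ = $44,652 → take DB $71,538. Book value $166,924.
Year 2: DB = ⌊$166,924 × 150%/5⌋ = $50,077; SL = ⌊$151,724/4⌋ = $37,931 → take DB $50,077. Book value $116,847.
Year 3: DB = ⌊$116,847 × 150%/5⌋ = $35,054; SL = ⌊$101,647/3⌋ = $33,882 → take DB $35,054. Book value $81,793.
Year 4: DB = ⌊$81,793 × 150%/5⌋ = $24,537; SL = ⌊$66,593/2⌋ = $33,296 → take SL $33,296. Book value $48,497.
Accumulated through year 4 = $238,462 − $48,497 = $189,965.

$189,965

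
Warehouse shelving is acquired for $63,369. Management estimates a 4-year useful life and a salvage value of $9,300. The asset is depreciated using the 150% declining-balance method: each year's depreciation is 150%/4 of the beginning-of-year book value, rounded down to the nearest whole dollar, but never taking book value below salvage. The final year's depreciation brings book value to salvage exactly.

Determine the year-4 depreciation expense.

$6,172

Depreciable base = $63,369 − $9,300 = $54,069.
Year 1: ⌊$63,369 × 150%/4⌋ = $23,763. Book value $39,606.
Year 2: ⌊$39,606 × 150%/4⌋ = $14,852. Book value $24,754.
Year 3: ⌊$24,754 × 150%/4⌋ = $9,282. Book value $15,472.
Year 4 (final): $15,472 − $9,300 = $6,172. Book value $9,300.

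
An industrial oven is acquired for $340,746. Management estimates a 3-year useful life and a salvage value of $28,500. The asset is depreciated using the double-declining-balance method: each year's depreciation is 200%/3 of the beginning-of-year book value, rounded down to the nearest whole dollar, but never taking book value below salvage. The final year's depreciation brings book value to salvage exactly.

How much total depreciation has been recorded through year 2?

$302,885

Depreciable base = $340,746 − $28,500 = $312,246.
Year 1: ⌊$340,746 × 200%/3⌋ = $227,164. Book value $113,582.
Year 2: ⌊$113,582 × 200%/3⌋ = $75,721. Book value $37,861.
Accumulated through year 2 = $340,746 − $37,861 = $302,885.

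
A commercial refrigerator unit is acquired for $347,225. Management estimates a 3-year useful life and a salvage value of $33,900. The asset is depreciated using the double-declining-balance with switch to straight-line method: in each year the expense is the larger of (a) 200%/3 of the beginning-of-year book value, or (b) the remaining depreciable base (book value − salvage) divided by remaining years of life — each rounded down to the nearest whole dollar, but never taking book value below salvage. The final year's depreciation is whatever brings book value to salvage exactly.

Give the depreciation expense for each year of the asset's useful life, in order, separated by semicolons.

Depreciable base = $347,225 − $33,900 = $313,325.
Year 1: DB = ⌊$347,225 × 200%/3⌋ = $231,483; SL = ⌊$313,325/3⌋ = $104,441 → take DB $231,483. Book value $115,742.
Year 2: DB = ⌊$115,742 × 200%/3⌋ = $77,161; SL = ⌊$81,842/2⌋ = $40,921 → take DB $77,161. Book value $38,581.
Year 3 (final): $38,581 − $33,900 = $4,681. Book value $33,900.

$231,483; $77,161; $4,681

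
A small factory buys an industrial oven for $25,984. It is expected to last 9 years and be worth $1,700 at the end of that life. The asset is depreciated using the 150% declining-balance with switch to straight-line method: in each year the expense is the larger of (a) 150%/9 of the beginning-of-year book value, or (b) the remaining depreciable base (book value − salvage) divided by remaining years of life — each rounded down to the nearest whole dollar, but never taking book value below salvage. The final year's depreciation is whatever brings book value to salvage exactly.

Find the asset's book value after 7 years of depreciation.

$6,034

Depreciable base = $25,984 − $1,700 = $24,284.
Year 1: DB = ⌊$25,984 × 150%/9⌋ = $4,330; SL = ⌊$24,284/9⌋ = $2,698 → take DB $4,330. Book value $21,654.
Year 2: DB = ⌊$21,654 × 150%/9⌋ = $3,609; SL = ⌊$19,954/8⌋ = $2,494 → take DB $3,609. Book value $18,045.
Year 3: DB = ⌊$18,045 × 150%/9⌋ = $3,007; SL = ⌊$16,345/7⌋ = $2,335 → take DB $3,007. Book value $15,038.
Year 4: DB = ⌊$15,038 × 150%/9⌋ = $2,506; SL = ⌊$13,338/6⌋ = $2,223 → take DB $2,506. Book value $12,532.
Year 5: DB = ⌊$12,532 × 150%/9⌋ = $2,088; SL = ⌊$10,832/5⌋ = $2,166 → take SL $2,166. Book value $10,366.
Year 6: DB = ⌊$10,366 × 150%/9⌋ = $1,727; SL = ⌊$8,666/4⌋ = $2,166 → take SL $2,166. Book value $8,200.
Year 7: DB = ⌊$8,200 × 150%/9⌋ = $1,366; SL = ⌊$6,500/3⌋ = $2,166 → take SL $2,166. Book value $6,034.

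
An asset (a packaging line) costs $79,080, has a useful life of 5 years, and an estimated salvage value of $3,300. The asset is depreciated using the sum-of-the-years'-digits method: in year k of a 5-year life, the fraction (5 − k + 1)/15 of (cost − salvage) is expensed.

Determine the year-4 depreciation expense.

Depreciable base = $79,080 − $3,300 = $75,780.
Sum of the years' digits = 5+4+3+2+1 = 15.
Year 1: $75,780 × 5/15 = $25,260. Book value $53,820.
Year 2: $75,780 × 4/15 = $20,208. Book value $33,612.
Year 3: $75,780 × 3/15 = $15,156. Book value $18,456.
Year 4: $75,780 × 2/15 = $10,104. Book value $8,352.

$10,104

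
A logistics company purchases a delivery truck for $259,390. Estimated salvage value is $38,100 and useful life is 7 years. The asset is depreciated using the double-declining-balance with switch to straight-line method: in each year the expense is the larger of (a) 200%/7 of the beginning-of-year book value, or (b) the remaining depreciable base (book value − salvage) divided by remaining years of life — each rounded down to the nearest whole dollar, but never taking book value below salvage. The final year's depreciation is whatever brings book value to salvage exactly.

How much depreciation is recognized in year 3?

Depreciable base = $259,390 − $38,100 = $221,290.
Year 1: DB = ⌊$259,390 × 200%/7⌋ = $74,111; SL = ⌊$221,290/7⌋ = $31,612 → take DB $74,111. Book value $185,279.
Year 2: DB = ⌊$185,279 × 200%/7⌋ = $52,936; SL = ⌊$147,179/6⌋ = $24,529 → take DB $52,936. Book value $132,343.
Year 3: DB = ⌊$132,343 × 200%/7⌋ = $37,812; SL = ⌊$94,243/5⌋ = $18,848 → take DB $37,812. Book value $94,531.

$37,812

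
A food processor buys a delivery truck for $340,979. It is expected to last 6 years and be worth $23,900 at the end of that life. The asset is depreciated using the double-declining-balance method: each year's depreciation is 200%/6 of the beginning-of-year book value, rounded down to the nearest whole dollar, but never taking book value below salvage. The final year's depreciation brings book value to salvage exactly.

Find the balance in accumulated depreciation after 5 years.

$296,075

Depreciable base = $340,979 − $23,900 = $317,079.
Year 1: ⌊$340,979 × 200%/6⌋ = $113,659. Book value $227,320.
Year 2: ⌊$227,320 × 200%/6⌋ = $75,773. Book value $151,547.
Year 3: ⌊$151,547 × 200%/6⌋ = $50,515. Book value $101,032.
Year 4: ⌊$101,032 × 200%/6⌋ = $33,677. Book value $67,355.
Year 5: ⌊$67,355 × 200%/6⌋ = $22,451. Book value $44,904.
Accumulated through year 5 = $340,979 − $44,904 = $296,075.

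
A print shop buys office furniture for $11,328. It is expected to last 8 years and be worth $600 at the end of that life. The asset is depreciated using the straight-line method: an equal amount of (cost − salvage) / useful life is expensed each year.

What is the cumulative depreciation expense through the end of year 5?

Depreciable base = $11,328 − $600 = $10,728.
Annual expense = $10,728 / 8 = $1,341.
End of year 1: book value $9,987.
End of year 2: book value $8,646.
End of year 3: book value $7,305.
End of year 4: book value $5,964.
End of year 5: book value $4,623.
Accumulated through year 5 = $11,328 − $4,623 = $6,705.

$6,705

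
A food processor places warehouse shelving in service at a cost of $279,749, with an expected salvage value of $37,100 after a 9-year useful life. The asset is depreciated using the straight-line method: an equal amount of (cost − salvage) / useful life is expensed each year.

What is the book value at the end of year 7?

$91,022

Depreciable base = $279,749 − $37,100 = $242,649.
Annual expense = $242,649 / 9 = $26,961.
End of year 1: book value $252,788.
End of year 2: book value $225,827.
End of year 3: book value $198,866.
End of year 4: book value $171,905.
End of year 5: book value $144,944.
End of year 6: book value $117,983.
End of year 7: book value $91,022.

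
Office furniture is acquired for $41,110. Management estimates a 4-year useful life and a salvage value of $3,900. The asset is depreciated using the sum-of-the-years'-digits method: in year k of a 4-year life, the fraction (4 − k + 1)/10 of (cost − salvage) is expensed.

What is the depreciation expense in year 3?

$7,442

Depreciable base = $41,110 − $3,900 = $37,210.
Sum of the years' digits = 4+3+2+1 = 10.
Year 1: $37,210 × 4/10 = $14,884. Book value $26,226.
Year 2: $37,210 × 3/10 = $11,163. Book value $15,063.
Year 3: $37,210 × 2/10 = $7,442. Book value $7,621.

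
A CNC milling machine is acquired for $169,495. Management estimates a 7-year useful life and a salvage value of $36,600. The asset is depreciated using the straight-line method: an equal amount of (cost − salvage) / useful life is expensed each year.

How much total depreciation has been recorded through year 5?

Depreciable base = $169,495 − $36,600 = $132,895.
Annual expense = $132,895 / 7 = $18,985.
End of year 1: book value $150,510.
End of year 2: book value $131,525.
End of year 3: book value $112,540.
End of year 4: book value $93,555.
End of year 5: book value $74,570.
Accumulated through year 5 = $169,495 − $74,570 = $94,925.

$94,925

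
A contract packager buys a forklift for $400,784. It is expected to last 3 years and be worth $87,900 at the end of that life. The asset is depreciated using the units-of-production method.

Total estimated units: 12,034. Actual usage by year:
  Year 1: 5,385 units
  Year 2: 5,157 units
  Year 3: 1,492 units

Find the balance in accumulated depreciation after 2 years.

Depreciable base = $400,784 − $87,900 = $312,884.
Rate = $312,884 / 12,034 units = $26 per unit.
Year 1: 5,385 × $26 = $140,010. Book value $260,774.
Year 2: 5,157 × $26 = $134,082. Book value $126,692.
Accumulated through year 2 = $400,784 − $126,692 = $274,092.

$274,092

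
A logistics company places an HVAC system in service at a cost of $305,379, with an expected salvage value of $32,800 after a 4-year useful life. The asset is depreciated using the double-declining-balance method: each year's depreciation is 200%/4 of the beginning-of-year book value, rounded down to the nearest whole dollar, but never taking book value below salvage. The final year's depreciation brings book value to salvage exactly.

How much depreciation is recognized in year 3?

Depreciable base = $305,379 − $32,800 = $272,579.
Year 1: ⌊$305,379 × 200%/4⌋ = $152,689. Book value $152,690.
Year 2: ⌊$152,690 × 200%/4⌋ = $76,345. Book value $76,345.
Year 3: ⌊$76,345 × 200%/4⌋ = $38,172. Book value $38,173.

$38,172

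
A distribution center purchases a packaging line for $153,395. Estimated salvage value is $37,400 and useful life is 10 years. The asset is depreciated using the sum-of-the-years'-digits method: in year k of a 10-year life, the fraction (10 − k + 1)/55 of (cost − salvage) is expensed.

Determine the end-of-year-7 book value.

Depreciable base = $153,395 − $37,400 = $115,995.
Sum of the years' digits = 10+9+8+7+6+5+4+3+2+1 = 55.
Year 1: $115,995 × 10/55 = $21,090. Book value $132,305.
Year 2: $115,995 × 9/55 = $18,981. Book value $113,324.
Year 3: $115,995 × 8/55 = $16,872. Book value $96,452.
Year 4: $115,995 × 7/55 = $14,763. Book value $81,689.
Year 5: $115,995 × 6/55 = $12,654. Book value $69,035.
Year 6: $115,995 × 5/55 = $10,545. Book value $58,490.
Year 7: $115,995 × 4/55 = $8,436. Book value $50,054.

$50,054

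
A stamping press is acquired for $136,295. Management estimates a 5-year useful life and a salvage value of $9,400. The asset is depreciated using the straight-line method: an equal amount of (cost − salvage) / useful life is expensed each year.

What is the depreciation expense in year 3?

Depreciable base = $136,295 − $9,400 = $126,895.
Annual expense = $126,895 / 5 = $25,379.

$25,379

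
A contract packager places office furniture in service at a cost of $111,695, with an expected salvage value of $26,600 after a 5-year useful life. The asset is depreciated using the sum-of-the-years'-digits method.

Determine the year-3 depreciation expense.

Depreciable base = $111,695 − $26,600 = $85,095.
Sum of the years' digits = 5+4+3+2+1 = 15.
Year 1: $85,095 × 5/15 = $28,365. Book value $83,330.
Year 2: $85,095 × 4/15 = $22,692. Book value $60,638.
Year 3: $85,095 × 3/15 = $17,019. Book value $43,619.

$17,019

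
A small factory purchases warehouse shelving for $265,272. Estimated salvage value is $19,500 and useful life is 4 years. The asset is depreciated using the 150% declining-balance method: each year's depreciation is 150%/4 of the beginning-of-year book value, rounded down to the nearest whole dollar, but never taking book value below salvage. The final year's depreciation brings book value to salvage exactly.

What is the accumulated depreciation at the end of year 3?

Depreciable base = $265,272 − $19,500 = $245,772.
Year 1: ⌊$265,272 × 150%/4⌋ = $99,477. Book value $165,795.
Year 2: ⌊$165,795 × 150%/4⌋ = $62,173. Book value $103,622.
Year 3: ⌊$103,622 × 150%/4⌋ = $38,858. Book value $64,764.
Accumulated through year 3 = $265,272 − $64,764 = $200,508.

$200,508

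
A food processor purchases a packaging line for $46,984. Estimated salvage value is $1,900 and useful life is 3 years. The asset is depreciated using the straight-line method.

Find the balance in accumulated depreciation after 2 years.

$30,056

Depreciable base = $46,984 − $1,900 = $45,084.
Annual expense = $45,084 / 3 = $15,028.
End of year 1: book value $31,956.
End of year 2: book value $16,928.
Accumulated through year 2 = $46,984 − $16,928 = $30,056.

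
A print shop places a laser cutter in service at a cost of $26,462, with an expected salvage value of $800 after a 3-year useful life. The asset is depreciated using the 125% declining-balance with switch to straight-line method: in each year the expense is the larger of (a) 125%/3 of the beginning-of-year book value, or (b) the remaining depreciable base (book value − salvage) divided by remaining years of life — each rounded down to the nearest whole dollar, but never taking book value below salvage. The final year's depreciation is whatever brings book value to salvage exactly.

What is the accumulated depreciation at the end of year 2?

Depreciable base = $26,462 − $800 = $25,662.
Year 1: DB = ⌊$26,462 × 125%/3⌋ = $11,025; SL = ⌊$25,662/3⌋ = $8,554 → take DB $11,025. Book value $15,437.
Year 2: DB = ⌊$15,437 × 125%/3⌋ = $6,432; SL = ⌊$14,637/2⌋ = $7,318 → take SL $7,318. Book value $8,119.
Accumulated through year 2 = $26,462 − $8,119 = $18,343.

$18,343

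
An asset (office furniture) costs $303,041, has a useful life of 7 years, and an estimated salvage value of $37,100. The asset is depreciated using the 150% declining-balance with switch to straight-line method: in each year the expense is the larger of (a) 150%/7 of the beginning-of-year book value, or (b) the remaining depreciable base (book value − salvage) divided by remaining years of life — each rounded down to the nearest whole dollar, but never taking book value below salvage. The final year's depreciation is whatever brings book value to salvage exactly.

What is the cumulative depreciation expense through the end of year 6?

$239,809

Depreciable base = $303,041 − $37,100 = $265,941.
Year 1: DB = ⌊$303,041 × 150%/7⌋ = $64,937; SL = ⌊$265,941/7⌋ = $37,991 → take DB $64,937. Book value $238,104.
Year 2: DB = ⌊$238,104 × 150%/7⌋ = $51,022; SL = ⌊$201,004/6⌋ = $33,500 → take DB $51,022. Book value $187,082.
Year 3: DB = ⌊$187,082 × 150%/7⌋ = $40,089; SL = ⌊$149,982/5⌋ = $29,996 → take DB $40,089. Book value $146,993.
Year 4: DB = ⌊$146,993 × 150%/7⌋ = $31,498; SL = ⌊$109,893/4⌋ = $27,473 → take DB $31,498. Book value $115,495.
Year 5: DB = ⌊$115,495 × 150%/7⌋ = $24,748; SL = ⌊$78,395/3⌋ = $26,131 → take SL $26,131. Book value $89,364.
Year 6: DB = ⌊$89,364 × 150%/7⌋ = $19,149; SL = ⌊$52,264/2⌋ = $26,132 → take SL $26,132. Book value $63,232.
Accumulated through year 6 = $303,041 − $63,232 = $239,809.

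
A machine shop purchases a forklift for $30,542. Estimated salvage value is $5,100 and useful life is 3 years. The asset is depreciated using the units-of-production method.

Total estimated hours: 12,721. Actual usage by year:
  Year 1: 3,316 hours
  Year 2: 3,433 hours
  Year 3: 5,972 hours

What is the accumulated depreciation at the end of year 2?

$13,498

Depreciable base = $30,542 − $5,100 = $25,442.
Rate = $25,442 / 12,721 hours = $2 per hour.
Year 1: 3,316 × $2 = $6,632. Book value $23,910.
Year 2: 3,433 × $2 = $6,866. Book value $17,044.
Accumulated through year 2 = $30,542 − $17,044 = $13,498.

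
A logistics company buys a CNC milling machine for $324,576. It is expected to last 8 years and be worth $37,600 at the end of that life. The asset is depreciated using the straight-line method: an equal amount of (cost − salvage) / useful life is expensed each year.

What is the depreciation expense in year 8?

$35,872

Depreciable base = $324,576 − $37,600 = $286,976.
Annual expense = $286,976 / 8 = $35,872.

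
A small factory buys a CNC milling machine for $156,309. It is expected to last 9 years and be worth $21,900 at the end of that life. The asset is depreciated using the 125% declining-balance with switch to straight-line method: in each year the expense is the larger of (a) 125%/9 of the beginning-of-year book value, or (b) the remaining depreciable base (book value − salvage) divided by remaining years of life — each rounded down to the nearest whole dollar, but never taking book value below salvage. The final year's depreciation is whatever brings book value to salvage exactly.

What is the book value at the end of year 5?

$73,137

Depreciable base = $156,309 − $21,900 = $134,409.
Year 1: DB = ⌊$156,309 × 125%/9⌋ = $21,709; SL = ⌊$134,409/9⌋ = $14,934 → take DB $21,709. Book value $134,600.
Year 2: DB = ⌊$134,600 × 125%/9⌋ = $18,694; SL = ⌊$112,700/8⌋ = $14,087 → take DB $18,694. Book value $115,906.
Year 3: DB = ⌊$115,906 × 125%/9⌋ = $16,098; SL = ⌊$94,006/7⌋ = $13,429 → take DB $16,098. Book value $99,808.
Year 4: DB = ⌊$99,808 × 125%/9⌋ = $13,862; SL = ⌊$77,908/6⌋ = $12,984 → take DB $13,862. Book value $85,946.
Year 5: DB = ⌊$85,946 × 125%/9⌋ = $11,936; SL = ⌊$64,046/5⌋ = $12,809 → take SL $12,809. Book value $73,137.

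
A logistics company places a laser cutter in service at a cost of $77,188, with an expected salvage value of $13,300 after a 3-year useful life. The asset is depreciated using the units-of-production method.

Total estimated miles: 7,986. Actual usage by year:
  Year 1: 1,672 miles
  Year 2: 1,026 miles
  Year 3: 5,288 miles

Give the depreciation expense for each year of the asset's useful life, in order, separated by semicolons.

Depreciable base = $77,188 − $13,300 = $63,888.
Rate = $63,888 / 7,986 miles = $8 per mile.
Year 1: 1,672 × $8 = $13,376. Book value $63,812.
Year 2: 1,026 × $8 = $8,208. Book value $55,604.
Year 3: 5,288 × $8 = $42,304. Book value $13,300.

$13,376; $8,208; $42,304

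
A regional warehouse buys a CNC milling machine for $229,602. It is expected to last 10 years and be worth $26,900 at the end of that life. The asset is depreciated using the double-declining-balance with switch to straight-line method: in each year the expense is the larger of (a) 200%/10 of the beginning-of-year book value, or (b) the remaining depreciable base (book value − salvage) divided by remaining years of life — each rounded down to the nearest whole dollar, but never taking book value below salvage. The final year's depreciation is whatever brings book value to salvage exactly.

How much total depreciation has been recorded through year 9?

Depreciable base = $229,602 − $26,900 = $202,702.
Year 1: DB = ⌊$229,602 × 200%/10⌋ = $45,920; SL = ⌊$202,702/10⌋ = $20,270 → take DB $45,920. Book value $183,682.
Year 2: DB = ⌊$183,682 × 200%/10⌋ = $36,736; SL = ⌊$156,782/9⌋ = $17,420 → take DB $36,736. Book value $146,946.
Year 3: DB = ⌊$146,946 × 200%/10⌋ = $29,389; SL = ⌊$120,046/8⌋ = $15,005 → take DB $29,389. Book value $117,557.
Year 4: DB = ⌊$117,557 × 200%/10⌋ = $23,511; SL = ⌊$90,657/7⌋ = $12,951 → take DB $23,511. Book value $94,046.
Year 5: DB = ⌊$94,046 × 200%/10⌋ = $18,809; SL = ⌊$67,146/6⌋ = $11,191 → take DB $18,809. Book value $75,237.
Year 6: DB = ⌊$75,237 × 200%/10⌋ = $15,047; SL = ⌊$48,337/5⌋ = $9,667 → take DB $15,047. Book value $60,190.
Year 7: DB = ⌊$60,190 × 200%/10⌋ = $12,038; SL = ⌊$33,290/4⌋ = $8,322 → take DB $12,038. Book value $48,152.
Year 8: DB = ⌊$48,152 × 200%/10⌋ = $9,630; SL = ⌊$21,252/3⌋ = $7,084 → take DB $9,630. Book value $38,522.
Year 9: DB = ⌊$38,522 × 200%/10⌋ = $7,704; SL = ⌊$11,622/2⌋ = $5,811 → take DB $7,704. Book value $30,818.
Accumulated through year 9 = $229,602 − $30,818 = $198,784.

$198,784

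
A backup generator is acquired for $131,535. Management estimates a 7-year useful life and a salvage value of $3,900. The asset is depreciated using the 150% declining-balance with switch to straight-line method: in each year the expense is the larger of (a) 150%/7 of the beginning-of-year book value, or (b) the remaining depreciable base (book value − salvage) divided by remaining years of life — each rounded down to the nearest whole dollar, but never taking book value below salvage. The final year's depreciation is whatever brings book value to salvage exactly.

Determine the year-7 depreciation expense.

Depreciable base = $131,535 − $3,900 = $127,635.
Year 1: DB = ⌊$131,535 × 150%/7⌋ = $28,186; SL = ⌊$127,635/7⌋ = $18,233 → take DB $28,186. Book value $103,349.
Year 2: DB = ⌊$103,349 × 150%/7⌋ = $22,146; SL = ⌊$99,449/6⌋ = $16,574 → take DB $22,146. Book value $81,203.
Year 3: DB = ⌊$81,203 × 150%/7⌋ = $17,400; SL = ⌊$77,303/5⌋ = $15,460 → take DB $17,400. Book value $63,803.
Year 4: DB = ⌊$63,803 × 150%/7⌋ = $13,672; SL = ⌊$59,903/4⌋ = $14,975 → take SL $14,975. Book value $48,828.
Year 5: DB = ⌊$48,828 × 150%/7⌋ = $10,463; SL = ⌊$44,928/3⌋ = $14,976 → take SL $14,976. Book value $33,852.
Year 6: DB = ⌊$33,852 × 150%/7⌋ = $7,254; SL = ⌊$29,952/2⌋ = $14,976 → take SL $14,976. Book value $18,876.
Year 7 (final): $18,876 − $3,900 = $14,976. Book value $3,900.

$14,976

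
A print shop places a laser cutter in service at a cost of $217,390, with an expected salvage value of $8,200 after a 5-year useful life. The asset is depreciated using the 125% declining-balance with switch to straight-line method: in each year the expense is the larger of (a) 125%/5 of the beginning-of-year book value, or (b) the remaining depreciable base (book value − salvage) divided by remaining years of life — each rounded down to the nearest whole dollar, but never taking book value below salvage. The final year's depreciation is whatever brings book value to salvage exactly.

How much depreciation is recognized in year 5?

Depreciable base = $217,390 − $8,200 = $209,190.
Year 1: DB = ⌊$217,390 × 125%/5⌋ = $54,347; SL = ⌊$209,190/5⌋ = $41,838 → take DB $54,347. Book value $163,043.
Year 2: DB = ⌊$163,043 × 125%/5⌋ = $40,760; SL = ⌊$154,843/4⌋ = $38,710 → take DB $40,760. Book value $122,283.
Year 3: DB = ⌊$122,283 × 125%/5⌋ = $30,570; SL = ⌊$114,083/3⌋ = $38,027 → take SL $38,027. Book value $84,256.
Year 4: DB = ⌊$84,256 × 125%/5⌋ = $21,064; SL = ⌊$76,056/2⌋ = $38,028 → take SL $38,028. Book value $46,228.
Year 5 (final): $46,228 − $8,200 = $38,028. Book value $8,200.

$38,028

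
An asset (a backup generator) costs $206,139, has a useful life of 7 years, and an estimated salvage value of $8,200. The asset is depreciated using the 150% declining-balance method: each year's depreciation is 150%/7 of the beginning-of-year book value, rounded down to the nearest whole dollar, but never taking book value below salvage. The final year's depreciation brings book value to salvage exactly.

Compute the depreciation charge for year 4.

Depreciable base = $206,139 − $8,200 = $197,939.
Year 1: ⌊$206,139 × 150%/7⌋ = $44,172. Book value $161,967.
Year 2: ⌊$161,967 × 150%/7⌋ = $34,707. Book value $127,260.
Year 3: ⌊$127,260 × 150%/7⌋ = $27,270. Book value $99,990.
Year 4: ⌊$99,990 × 150%/7⌋ = $21,426. Book value $78,564.

$21,426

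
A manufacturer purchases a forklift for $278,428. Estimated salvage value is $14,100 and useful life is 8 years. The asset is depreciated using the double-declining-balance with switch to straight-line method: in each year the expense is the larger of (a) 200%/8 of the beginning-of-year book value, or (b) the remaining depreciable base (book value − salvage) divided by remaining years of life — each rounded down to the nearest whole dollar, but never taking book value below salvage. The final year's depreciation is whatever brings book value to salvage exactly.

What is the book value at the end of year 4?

Depreciable base = $278,428 − $14,100 = $264,328.
Year 1: DB = ⌊$278,428 × 200%/8⌋ = $69,607; SL = ⌊$264,328/8⌋ = $33,041 → take DB $69,607. Book value $208,821.
Year 2: DB = ⌊$208,821 × 200%/8⌋ = $52,205; SL = ⌊$194,721/7⌋ = $27,817 → take DB $52,205. Book value $156,616.
Year 3: DB = ⌊$156,616 × 200%/8⌋ = $39,154; SL = ⌊$142,516/6⌋ = $23,752 → take DB $39,154. Book value $117,462.
Year 4: DB = ⌊$117,462 × 200%/8⌋ = $29,365; SL = ⌊$103,362/5⌋ = $20,672 → take DB $29,365. Book value $88,097.

$88,097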